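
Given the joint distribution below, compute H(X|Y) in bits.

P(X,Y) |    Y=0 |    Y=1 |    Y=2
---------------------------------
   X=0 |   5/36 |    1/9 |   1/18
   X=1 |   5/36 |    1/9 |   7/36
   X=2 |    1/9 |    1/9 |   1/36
1.4631 bits

Using the chain rule: H(X|Y) = H(X,Y) - H(Y)

First, compute H(X,Y) = 3.0346 bits

Marginal P(Y) = (7/18, 1/3, 5/18)
H(Y) = 1.5715 bits

H(X|Y) = H(X,Y) - H(Y) = 3.0346 - 1.5715 = 1.4631 bits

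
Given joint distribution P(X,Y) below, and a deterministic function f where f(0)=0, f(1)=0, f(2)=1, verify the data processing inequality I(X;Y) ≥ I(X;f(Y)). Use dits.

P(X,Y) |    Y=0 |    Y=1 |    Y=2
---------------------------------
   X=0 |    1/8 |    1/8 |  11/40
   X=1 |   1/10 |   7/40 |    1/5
I(X;Y) = 0.0045, I(X;f(Y)) = 0.0023, inequality holds: 0.0045 ≥ 0.0023

Data Processing Inequality: For any Markov chain X → Y → Z, we have I(X;Y) ≥ I(X;Z).

Here Z = f(Y) is a deterministic function of Y, forming X → Y → Z.

Original I(X;Y) = 0.0045 dits

After applying f:
P(X,Z) where Z=f(Y):
- P(X,Z=0) = P(X,Y=0) + P(X,Y=1)
- P(X,Z=1) = P(X,Y=2)

I(X;Z) = I(X;f(Y)) = 0.0023 dits

Verification: 0.0045 ≥ 0.0023 ✓

Information cannot be created by processing; the function f can only lose information about X.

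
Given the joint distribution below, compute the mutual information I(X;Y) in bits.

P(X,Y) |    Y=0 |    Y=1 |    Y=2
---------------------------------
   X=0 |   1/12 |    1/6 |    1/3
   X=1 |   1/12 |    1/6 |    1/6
0.0207 bits

Mutual information: I(X;Y) = H(X) + H(Y) - H(X,Y)

Marginals:
P(X) = (7/12, 5/12), H(X) = 0.9799 bits
P(Y) = (1/6, 1/3, 1/2), H(Y) = 1.4591 bits

Joint entropy: H(X,Y) = 2.4183 bits

I(X;Y) = 0.9799 + 1.4591 - 2.4183 = 0.0207 bits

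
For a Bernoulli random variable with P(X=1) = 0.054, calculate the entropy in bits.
0.3032 bits

The binary entropy function is:
H(p) = -p log(p) - (1-p) log(1-p)

H(0.054) = -0.054 × log_2(0.054) - 0.946 × log_2(0.946)
H(0.054) = 0.3032 bits

Note: Binary entropy is maximized at p=0.5 (H=1 bit) and minimized at p=0 or p=1 (H=0).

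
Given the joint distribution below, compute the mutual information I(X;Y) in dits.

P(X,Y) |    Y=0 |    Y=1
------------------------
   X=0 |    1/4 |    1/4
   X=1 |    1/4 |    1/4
0.0000 dits

Mutual information: I(X;Y) = H(X) + H(Y) - H(X,Y)

Marginals:
P(X) = (1/2, 1/2), H(X) = 0.3010 dits
P(Y) = (1/2, 1/2), H(Y) = 0.3010 dits

Joint entropy: H(X,Y) = 0.6021 dits

I(X;Y) = 0.3010 + 0.3010 - 0.6021 = 0.0000 dits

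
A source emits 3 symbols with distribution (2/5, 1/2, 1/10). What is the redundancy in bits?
0.2240 bits

Redundancy measures how far a source is from maximum entropy:
R = H_max - H(X)

Maximum entropy for 3 symbols: H_max = log_2(3) = 1.5850 bits
Actual entropy: H(X) = 1.3610 bits
Redundancy: R = 1.5850 - 1.3610 = 0.2240 bits

This redundancy represents potential for compression: the source could be compressed by 0.2240 bits per symbol.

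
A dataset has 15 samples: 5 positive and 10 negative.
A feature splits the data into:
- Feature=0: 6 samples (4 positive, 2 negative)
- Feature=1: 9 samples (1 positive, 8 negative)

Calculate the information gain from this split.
0.2490 bits

Information Gain = H(Y) - H(Y|Feature)

Before split:
P(positive) = 5/15 = 0.3333
H(Y) = 0.9183 bits

After split:
Feature=0: H = 0.9183 bits (weight = 6/15)
Feature=1: H = 0.5033 bits (weight = 9/15)
H(Y|Feature) = (6/15)×0.9183 + (9/15)×0.5033 = 0.6693 bits

Information Gain = 0.9183 - 0.6693 = 0.2490 bits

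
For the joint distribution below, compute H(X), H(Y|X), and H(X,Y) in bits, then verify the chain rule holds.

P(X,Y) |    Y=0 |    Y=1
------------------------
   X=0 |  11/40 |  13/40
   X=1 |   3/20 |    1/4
H(X,Y) = 1.9497, H(X) = 0.9710, H(Y|X) = 0.9788 (all in bits)

Chain rule: H(X,Y) = H(X) + H(Y|X)

Left side — joint entropy directly:
H(X,Y) = -Σ p(x,y) log p(x,y) = 1.9497 bits

Right side — compute H(Y|X) from the conditional distributions:
P(X) = (3/5, 2/5), so H(X) = 0.9710 bits
H(Y|X) = Σ_x P(X=x) · H(Y|X=x):
  P(Y|X=0) = (11/24, 13/24), H(Y|X=0) = 0.9950, weight P(X=0) = 3/5
  P(Y|X=1) = (3/8, 5/8), H(Y|X=1) = 0.9544, weight P(X=1) = 2/5
H(Y|X) = 0.9788 bits

H(X) + H(Y|X) = 0.9710 + 0.9788 = 1.9497 bits

Both sides equal 1.9497 bits. ✓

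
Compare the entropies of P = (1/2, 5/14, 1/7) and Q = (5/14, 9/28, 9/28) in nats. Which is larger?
Q

Computing entropies in nats:
H(P) = 0.9923
H(Q) = 1.0974

Distribution Q has higher entropy.

Intuition: The distribution closer to uniform (more spread out) has higher entropy.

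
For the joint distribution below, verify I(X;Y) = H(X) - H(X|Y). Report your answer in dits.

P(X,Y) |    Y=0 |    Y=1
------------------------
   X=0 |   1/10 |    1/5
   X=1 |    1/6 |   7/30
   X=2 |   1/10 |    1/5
I(X;Y) = 0.0016 dits

Mutual information has multiple equivalent forms:
- I(X;Y) = H(X) - H(X|Y)
- I(X;Y) = H(Y) - H(Y|X)
- I(X;Y) = H(X) + H(Y) - H(X,Y)

Computing all quantities:
H(X) = 0.4729, H(Y) = 0.2854, H(X,Y) = 0.7568
H(X|Y) = 0.4714, H(Y|X) = 0.2838

Verification:
H(X) - H(X|Y) = 0.4729 - 0.4714 = 0.0016
H(Y) - H(Y|X) = 0.2854 - 0.2838 = 0.0016
H(X) + H(Y) - H(X,Y) = 0.4729 + 0.2854 - 0.7568 = 0.0016

All forms give I(X;Y) = 0.0016 dits. ✓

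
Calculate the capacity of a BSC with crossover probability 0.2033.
0.2715 bits

For a binary symmetric channel (BSC) with error probability p:
Capacity C = 1 - H(p) bits per symbol

where H(p) = -p log₂(p) - (1-p) log₂(1-p) is the binary entropy function.

H(0.2033) = 0.7285 bits
C = 1 - 0.7285 = 0.2715 bits per symbol

This means we can reliably transmit up to 0.2715 bits of information per channel use.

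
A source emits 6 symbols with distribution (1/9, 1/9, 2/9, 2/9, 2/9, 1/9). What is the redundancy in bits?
0.0817 bits

Redundancy measures how far a source is from maximum entropy:
R = H_max - H(X)

Maximum entropy for 6 symbols: H_max = log_2(6) = 2.5850 bits
Actual entropy: H(X) = 2.5033 bits
Redundancy: R = 2.5850 - 2.5033 = 0.0817 bits

This redundancy represents potential for compression: the source could be compressed by 0.0817 bits per symbol.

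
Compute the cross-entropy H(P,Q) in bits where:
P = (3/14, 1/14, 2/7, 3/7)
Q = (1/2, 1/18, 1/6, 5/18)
2.0427 bits

Cross-entropy: H(P,Q) = -Σ p(x) log q(x)

Alternatively: H(P,Q) = H(P) + D_KL(P||Q)
H(P) = 1.7885 bits
D_KL(P||Q) = 0.2542 bits

H(P,Q) = 1.7885 + 0.2542 = 2.0427 bits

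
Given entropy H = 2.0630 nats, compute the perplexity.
7.8695

Perplexity is e^H (or exp(H) for natural log).

H = 2.0630 nats
Perplexity = e^2.0630 = 7.8695

Interpretation: The model's uncertainty is equivalent to choosing uniformly among 7.9 options.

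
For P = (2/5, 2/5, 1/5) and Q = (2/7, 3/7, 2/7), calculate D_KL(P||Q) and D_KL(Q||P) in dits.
D_KL(P||Q) = 0.0155, D_KL(Q||P) = 0.0153

KL divergence is not symmetric: D_KL(P||Q) ≠ D_KL(Q||P) in general.

D_KL(P||Q) = 0.0155 dits
D_KL(Q||P) = 0.0153 dits

No, they are not equal!

This asymmetry is why KL divergence is not a true distance metric.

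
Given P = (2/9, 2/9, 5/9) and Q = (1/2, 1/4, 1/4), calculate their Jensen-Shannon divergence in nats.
0.0575 nats

Jensen-Shannon divergence is:
JSD(P||Q) = 0.5 × D_KL(P||M) + 0.5 × D_KL(Q||M)
where M = 0.5 × (P + Q) is the mixture distribution.

M = 0.5 × (2/9, 2/9, 5/9) + 0.5 × (1/2, 1/4, 1/4) = (13/36, 0.236111, 0.402778)

D_KL(P||M) = 0.0573 nats
D_KL(Q||M) = 0.0578 nats

JSD(P||Q) = 0.5 × 0.0573 + 0.5 × 0.0578 = 0.0575 nats

Unlike KL divergence, JSD is symmetric and bounded: 0 ≤ JSD ≤ log(2).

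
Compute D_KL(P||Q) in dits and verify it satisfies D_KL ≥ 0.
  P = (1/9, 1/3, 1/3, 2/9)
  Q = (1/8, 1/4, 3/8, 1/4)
0.0075 dits

KL divergence satisfies the Gibbs inequality: D_KL(P||Q) ≥ 0 for all distributions P, Q.

D_KL(P||Q) = Σ p(x) log(p(x)/q(x))
Term by term:
  x=0: 1/9 × log_10[(1/9)/(1/8)] = -0.0057
  x=1: 1/3 × log_10[(1/3)/(1/4)] = 0.0416
  x=2: 1/3 × log_10[(1/3)/(3/8)] = -0.0171
  x=3: 2/9 × log_10[(2/9)/(1/4)] = -0.0114
D_KL(P||Q) = 0.0075 dits

D_KL(P||Q) = 0.0075 ≥ 0 ✓

This non-negativity is a fundamental property: relative entropy cannot be negative because it measures how different Q is from P.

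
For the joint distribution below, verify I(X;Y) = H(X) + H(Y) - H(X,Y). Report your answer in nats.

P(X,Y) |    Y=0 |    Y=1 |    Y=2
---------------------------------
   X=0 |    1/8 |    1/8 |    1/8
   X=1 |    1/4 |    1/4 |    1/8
I(X;Y) = 0.0109 nats

Mutual information has multiple equivalent forms:
- I(X;Y) = H(X) - H(X|Y)
- I(X;Y) = H(Y) - H(Y|X)
- I(X;Y) = H(X) + H(Y) - H(X,Y)

Computing all quantities:
H(X) = 0.6616, H(Y) = 1.0822, H(X,Y) = 1.7329
H(X|Y) = 0.6507, H(Y|X) = 1.0713

Verification:
H(X) - H(X|Y) = 0.6616 - 0.6507 = 0.0109
H(Y) - H(Y|X) = 1.0822 - 1.0713 = 0.0109
H(X) + H(Y) - H(X,Y) = 0.6616 + 1.0822 - 1.7329 = 0.0109

All forms give I(X;Y) = 0.0109 nats. ✓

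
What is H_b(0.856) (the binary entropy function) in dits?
0.1790 dits

The binary entropy function is:
H(p) = -p log(p) - (1-p) log(1-p)

H(0.856) = -0.856 × log_10(0.856) - 0.144 × log_10(0.144)
H(0.856) = 0.1790 dits

Note: Binary entropy is maximized at p=0.5 (H=1 bit) and minimized at p=0 or p=1 (H=0).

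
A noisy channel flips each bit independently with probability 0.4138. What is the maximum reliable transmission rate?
0.0215 bits

For a binary symmetric channel (BSC) with error probability p:
Capacity C = 1 - H(p) bits per symbol

where H(p) = -p log₂(p) - (1-p) log₂(1-p) is the binary entropy function.

H(0.4138) = 0.9785 bits
C = 1 - 0.9785 = 0.0215 bits per symbol

This means we can reliably transmit up to 0.0215 bits of information per channel use.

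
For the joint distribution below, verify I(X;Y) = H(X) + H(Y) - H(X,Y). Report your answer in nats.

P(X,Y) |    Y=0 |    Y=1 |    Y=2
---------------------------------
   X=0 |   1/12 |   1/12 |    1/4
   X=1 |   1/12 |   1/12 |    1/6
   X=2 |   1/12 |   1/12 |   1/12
I(X;Y) = 0.0225 nats

Mutual information has multiple equivalent forms:
- I(X;Y) = H(X) - H(X|Y)
- I(X;Y) = H(Y) - H(Y|X)
- I(X;Y) = H(X) + H(Y) - H(X,Y)

Computing all quantities:
H(X) = 1.0776, H(Y) = 1.0397, H(X,Y) = 2.0947
H(X|Y) = 1.0550, H(Y|X) = 1.0172

Verification:
H(X) - H(X|Y) = 1.0776 - 1.0550 = 0.0225
H(Y) - H(Y|X) = 1.0397 - 1.0172 = 0.0225
H(X) + H(Y) - H(X,Y) = 1.0776 + 1.0397 - 2.0947 = 0.0225

All forms give I(X;Y) = 0.0225 nats. ✓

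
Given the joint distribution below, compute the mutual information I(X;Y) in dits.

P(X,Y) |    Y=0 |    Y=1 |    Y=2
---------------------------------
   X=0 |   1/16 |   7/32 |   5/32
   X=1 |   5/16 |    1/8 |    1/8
0.0425 dits

Mutual information: I(X;Y) = H(X) + H(Y) - H(X,Y)

Marginals:
P(X) = (7/16, 9/16), H(X) = 0.2976 dits
P(Y) = (3/8, 11/32, 9/32), H(Y) = 0.4741 dits

Joint entropy: H(X,Y) = 0.7292 dits

I(X;Y) = 0.2976 + 0.4741 - 0.7292 = 0.0425 dits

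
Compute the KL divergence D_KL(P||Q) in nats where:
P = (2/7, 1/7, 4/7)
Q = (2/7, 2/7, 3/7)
0.0654 nats

KL divergence: D_KL(P||Q) = Σ p(x) log(p(x)/q(x))

Computing term by term:
  x=0: 2/7 × log_e[(2/7)/(2/7)] = 2/7 × 0.0000 = 0.0000
  x=1: 1/7 × log_e[(1/7)/(2/7)] = 1/7 × -0.6931 = -0.0990
  x=2: 4/7 × log_e[(4/7)/(3/7)] = 4/7 × 0.2877 = 0.1644

D_KL(P||Q) = 0.0654 nats

Note: KL divergence is always non-negative and equals 0 iff P = Q.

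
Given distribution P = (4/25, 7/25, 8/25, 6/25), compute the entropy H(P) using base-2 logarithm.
1.9574 bits

Shannon entropy is H(X) = -Σ p(x) log p(x).

For P = (4/25, 7/25, 8/25, 6/25):
H = -4/25 × log_2(4/25) -7/25 × log_2(7/25) -8/25 × log_2(8/25) -6/25 × log_2(6/25)
H = 1.9574 bits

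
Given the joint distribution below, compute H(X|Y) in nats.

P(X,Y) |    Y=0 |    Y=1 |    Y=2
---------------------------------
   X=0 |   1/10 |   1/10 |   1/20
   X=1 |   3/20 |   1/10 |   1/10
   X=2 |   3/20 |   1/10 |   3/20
1.0659 nats

Using the chain rule: H(X|Y) = H(X,Y) - H(Y)

First, compute H(X,Y) = 2.1548 nats

Marginal P(Y) = (2/5, 3/10, 3/10)
H(Y) = 1.0889 nats

H(X|Y) = H(X,Y) - H(Y) = 2.1548 - 1.0889 = 1.0659 nats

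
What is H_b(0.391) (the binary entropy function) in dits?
0.2906 dits

The binary entropy function is:
H(p) = -p log(p) - (1-p) log(1-p)

H(0.391) = -0.391 × log_10(0.391) - 0.609 × log_10(0.609)
H(0.391) = 0.2906 dits

Note: Binary entropy is maximized at p=0.5 (H=1 bit) and minimized at p=0 or p=1 (H=0).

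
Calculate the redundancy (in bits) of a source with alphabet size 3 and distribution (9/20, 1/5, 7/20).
0.0721 bits

Redundancy measures how far a source is from maximum entropy:
R = H_max - H(X)

Maximum entropy for 3 symbols: H_max = log_2(3) = 1.5850 bits
Actual entropy: H(X) = 1.5129 bits
Redundancy: R = 1.5850 - 1.5129 = 0.0721 bits

This redundancy represents potential for compression: the source could be compressed by 0.0721 bits per symbol.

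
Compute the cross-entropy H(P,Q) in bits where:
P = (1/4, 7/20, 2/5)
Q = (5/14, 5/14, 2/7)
1.6142 bits

Cross-entropy: H(P,Q) = -Σ p(x) log q(x)

Alternatively: H(P,Q) = H(P) + D_KL(P||Q)
H(P) = 1.5589 bits
D_KL(P||Q) = 0.0553 bits

H(P,Q) = 1.5589 + 0.0553 = 1.6142 bits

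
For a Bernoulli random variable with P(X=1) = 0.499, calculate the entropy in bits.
1.0000 bits

The binary entropy function is:
H(p) = -p log(p) - (1-p) log(1-p)

H(0.499) = -0.499 × log_2(0.499) - 0.501 × log_2(0.501)
H(0.499) = 1.0000 bits

Note: Binary entropy is maximized at p=0.5 (H=1 bit) and minimized at p=0 or p=1 (H=0).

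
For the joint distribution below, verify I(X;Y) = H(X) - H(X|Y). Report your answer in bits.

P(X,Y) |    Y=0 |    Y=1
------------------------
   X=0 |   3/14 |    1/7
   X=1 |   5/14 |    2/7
I(X;Y) = 0.0013 bits

Mutual information has multiple equivalent forms:
- I(X;Y) = H(X) - H(X|Y)
- I(X;Y) = H(Y) - H(Y|X)
- I(X;Y) = H(X) + H(Y) - H(X,Y)

Computing all quantities:
H(X) = 0.9403, H(Y) = 0.9852, H(X,Y) = 1.9242
H(X|Y) = 0.9389, H(Y|X) = 0.9839

Verification:
H(X) - H(X|Y) = 0.9403 - 0.9389 = 0.0013
H(Y) - H(Y|X) = 0.9852 - 0.9839 = 0.0013
H(X) + H(Y) - H(X,Y) = 0.9403 + 0.9852 - 1.9242 = 0.0013

All forms give I(X;Y) = 0.0013 bits. ✓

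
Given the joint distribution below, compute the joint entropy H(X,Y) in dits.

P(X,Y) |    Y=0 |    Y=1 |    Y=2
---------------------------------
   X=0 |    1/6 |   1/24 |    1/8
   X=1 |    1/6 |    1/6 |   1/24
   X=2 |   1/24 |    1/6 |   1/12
0.8941 dits

Joint entropy is H(X,Y) = -Σ_{x,y} p(x,y) log p(x,y).

Summing over all non-zero entries:
H(X,Y) = -[1/6·log_10(1/6) + 1/24·log_10(1/24) + 1/8·log_10(1/8) + 1/6·log_10(1/6) + 1/6·log_10(1/6) + 1/24·log_10(1/24) + 1/24·log_10(1/24) + 1/6·log_10(1/6) + 1/12·log_10(1/12)]
H(X,Y) = 0.8941 dits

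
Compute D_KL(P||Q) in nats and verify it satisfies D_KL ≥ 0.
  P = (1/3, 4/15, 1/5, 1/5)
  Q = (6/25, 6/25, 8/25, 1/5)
0.0436 nats

KL divergence satisfies the Gibbs inequality: D_KL(P||Q) ≥ 0 for all distributions P, Q.

D_KL(P||Q) = Σ p(x) log(p(x)/q(x))
Term by term:
  x=0: 1/3 × log_e[(1/3)/(6/25)] = 0.1095
  x=1: 4/15 × log_e[(4/15)/(6/25)] = 0.0281
  x=2: 1/5 × log_e[(1/5)/(8/25)] = -0.0940
  x=3: 1/5 × log_e[(1/5)/(1/5)] = 0.0000
D_KL(P||Q) = 0.0436 nats

D_KL(P||Q) = 0.0436 ≥ 0 ✓

This non-negativity is a fundamental property: relative entropy cannot be negative because it measures how different Q is from P.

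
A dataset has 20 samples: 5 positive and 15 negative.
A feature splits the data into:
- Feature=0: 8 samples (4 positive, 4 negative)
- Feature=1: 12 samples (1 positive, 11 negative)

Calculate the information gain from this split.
0.1630 bits

Information Gain = H(Y) - H(Y|Feature)

Before split:
P(positive) = 5/20 = 0.2500
H(Y) = 0.8113 bits

After split:
Feature=0: H = 1.0000 bits (weight = 8/20)
Feature=1: H = 0.4138 bits (weight = 12/20)
H(Y|Feature) = (8/20)×1.0000 + (12/20)×0.4138 = 0.6483 bits

Information Gain = 0.8113 - 0.6483 = 0.1630 bits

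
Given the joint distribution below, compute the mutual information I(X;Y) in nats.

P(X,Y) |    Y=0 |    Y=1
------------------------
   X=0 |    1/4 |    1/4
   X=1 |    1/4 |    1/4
0.0000 nats

Mutual information: I(X;Y) = H(X) + H(Y) - H(X,Y)

Marginals:
P(X) = (1/2, 1/2), H(X) = 0.6931 nats
P(Y) = (1/2, 1/2), H(Y) = 0.6931 nats

Joint entropy: H(X,Y) = 1.3863 nats

I(X;Y) = 0.6931 + 0.6931 - 1.3863 = 0.0000 nats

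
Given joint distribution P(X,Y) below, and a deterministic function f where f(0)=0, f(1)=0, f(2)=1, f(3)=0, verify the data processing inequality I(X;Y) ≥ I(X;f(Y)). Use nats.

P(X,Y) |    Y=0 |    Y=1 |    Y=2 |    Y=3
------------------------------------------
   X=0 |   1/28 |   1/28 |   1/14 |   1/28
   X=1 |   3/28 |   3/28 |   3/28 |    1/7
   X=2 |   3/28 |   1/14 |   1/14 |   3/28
I(X;Y) = 0.0157, I(X;f(Y)) = 0.0126, inequality holds: 0.0157 ≥ 0.0126

Data Processing Inequality: For any Markov chain X → Y → Z, we have I(X;Y) ≥ I(X;Z).

Here Z = f(Y) is a deterministic function of Y, forming X → Y → Z.

Original I(X;Y) = 0.0157 nats

After applying f:
P(X,Z) where Z=f(Y):
- P(X,Z=0) = P(X,Y=0) + P(X,Y=1) + P(X,Y=3)
- P(X,Z=1) = P(X,Y=2)

I(X;Z) = I(X;f(Y)) = 0.0126 nats

Verification: 0.0157 ≥ 0.0126 ✓

Information cannot be created by processing; the function f can only lose information about X.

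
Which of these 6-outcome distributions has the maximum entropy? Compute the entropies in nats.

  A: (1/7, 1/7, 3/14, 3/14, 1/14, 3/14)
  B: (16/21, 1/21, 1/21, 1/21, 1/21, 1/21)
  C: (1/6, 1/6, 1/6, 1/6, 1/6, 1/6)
C

For a discrete distribution over n outcomes, entropy is maximized by the uniform distribution.

Computing entropies:
H(A) = 1.7348 nats
H(B) = 0.9321 nats
H(C) = 1.7918 nats

The uniform distribution (where all probabilities equal 1/6) achieves the maximum entropy of log_e(6) = 1.7918 nats.

Distribution C has the highest entropy.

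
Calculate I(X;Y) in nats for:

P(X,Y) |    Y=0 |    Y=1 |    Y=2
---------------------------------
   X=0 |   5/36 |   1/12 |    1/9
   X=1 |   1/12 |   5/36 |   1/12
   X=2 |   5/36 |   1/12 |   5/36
0.0234 nats

Mutual information: I(X;Y) = H(X) + H(Y) - H(X,Y)

Marginals:
P(X) = (1/3, 11/36, 13/36), H(X) = 1.0963 nats
P(Y) = (13/36, 11/36, 1/3), H(Y) = 1.0963 nats

Joint entropy: H(X,Y) = 2.1691 nats

I(X;Y) = 1.0963 + 1.0963 - 2.1691 = 0.0234 nats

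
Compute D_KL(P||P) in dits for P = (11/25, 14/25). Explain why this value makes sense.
0.0000 dits

KL divergence satisfies the Gibbs inequality: D_KL(P||Q) ≥ 0 for all distributions P, Q.

D_KL(P||Q) = Σ p(x) log(p(x)/q(x))
Each term is p(x) × log_10(p(x)/p(x)) = p(x) × log_10(1) = 0, so the sum is 0.
D_KL(P||Q) = 0.0000 dits

When P = Q, the KL divergence is exactly 0, as there is no 'divergence' between identical distributions.

This non-negativity is a fundamental property: relative entropy cannot be negative because it measures how different Q is from P.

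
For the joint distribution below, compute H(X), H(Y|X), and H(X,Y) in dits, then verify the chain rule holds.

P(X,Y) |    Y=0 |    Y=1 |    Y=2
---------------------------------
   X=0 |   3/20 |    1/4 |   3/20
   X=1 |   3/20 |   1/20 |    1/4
H(X,Y) = 0.7368, H(X) = 0.2989, H(Y|X) = 0.4380 (all in dits)

Chain rule: H(X,Y) = H(X) + H(Y|X)

Left side — joint entropy directly:
H(X,Y) = -Σ p(x,y) log p(x,y) = 0.7368 dits

Right side — compute H(Y|X) from the conditional distributions:
P(X) = (11/20, 9/20), so H(X) = 0.2989 dits
H(Y|X) = Σ_x P(X=x) · H(Y|X=x):
  P(Y|X=0) = (3/11, 5/11, 3/11), H(Y|X=0) = 0.4634, weight P(X=0) = 11/20
  P(Y|X=1) = (1/3, 1/9, 5/9), H(Y|X=1) = 0.4069, weight P(X=1) = 9/20
H(Y|X) = 0.4380 dits

H(X) + H(Y|X) = 0.2989 + 0.4380 = 0.7368 dits

Both sides equal 0.7368 dits. ✓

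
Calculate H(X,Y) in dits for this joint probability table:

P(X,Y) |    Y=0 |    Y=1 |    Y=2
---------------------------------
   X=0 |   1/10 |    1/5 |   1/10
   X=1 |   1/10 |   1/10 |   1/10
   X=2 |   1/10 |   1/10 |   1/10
0.9398 dits

Joint entropy is H(X,Y) = -Σ_{x,y} p(x,y) log p(x,y).

Summing over all non-zero entries:
H(X,Y) = -[1/10·log_10(1/10) + 1/5·log_10(1/5) + 1/10·log_10(1/10) + 1/10·log_10(1/10) + 1/10·log_10(1/10) + 1/10·log_10(1/10) + 1/10·log_10(1/10) + 1/10·log_10(1/10) + 1/10·log_10(1/10)]
H(X,Y) = 0.9398 dits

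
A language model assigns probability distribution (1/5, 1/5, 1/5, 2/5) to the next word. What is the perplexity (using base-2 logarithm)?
3.7893

Perplexity is 2^H (or exp(H) for natural log).

First, H = -Σ p log p = 1.9219 bits
Perplexity = 2^1.9219 = 3.7893

Interpretation: The model's uncertainty is equivalent to choosing uniformly among 3.8 options.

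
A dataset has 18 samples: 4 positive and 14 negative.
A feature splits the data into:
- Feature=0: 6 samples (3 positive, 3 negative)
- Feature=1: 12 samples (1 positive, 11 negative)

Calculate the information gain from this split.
0.1550 bits

Information Gain = H(Y) - H(Y|Feature)

Before split:
P(positive) = 4/18 = 0.2222
H(Y) = 0.7642 bits

After split:
Feature=0: H = 1.0000 bits (weight = 6/18)
Feature=1: H = 0.4138 bits (weight = 12/18)
H(Y|Feature) = (6/18)×1.0000 + (12/18)×0.4138 = 0.6092 bits

Information Gain = 0.7642 - 0.6092 = 0.1550 bits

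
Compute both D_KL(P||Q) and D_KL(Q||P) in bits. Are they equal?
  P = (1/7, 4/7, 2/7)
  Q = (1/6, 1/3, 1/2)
D_KL(P||Q) = 0.1819, D_KL(Q||P) = 0.1815

KL divergence is not symmetric: D_KL(P||Q) ≠ D_KL(Q||P) in general.

D_KL(P||Q) = 0.1819 bits
D_KL(Q||P) = 0.1815 bits

No, they are not equal!

This asymmetry is why KL divergence is not a true distance metric.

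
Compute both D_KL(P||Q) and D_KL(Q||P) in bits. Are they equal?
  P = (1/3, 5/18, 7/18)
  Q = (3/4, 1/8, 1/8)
D_KL(P||Q) = 0.5668, D_KL(Q||P) = 0.5288

KL divergence is not symmetric: D_KL(P||Q) ≠ D_KL(Q||P) in general.

D_KL(P||Q) = 0.5668 bits
D_KL(Q||P) = 0.5288 bits

No, they are not equal!

This asymmetry is why KL divergence is not a true distance metric.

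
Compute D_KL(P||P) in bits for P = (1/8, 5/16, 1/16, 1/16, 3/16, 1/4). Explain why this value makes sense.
0.0000 bits

KL divergence satisfies the Gibbs inequality: D_KL(P||Q) ≥ 0 for all distributions P, Q.

D_KL(P||Q) = Σ p(x) log(p(x)/q(x))
Each term is p(x) × log_2(p(x)/p(x)) = p(x) × log_2(1) = 0, so the sum is 0.
D_KL(P||Q) = 0.0000 bits

When P = Q, the KL divergence is exactly 0, as there is no 'divergence' between identical distributions.

This non-negativity is a fundamental property: relative entropy cannot be negative because it measures how different Q is from P.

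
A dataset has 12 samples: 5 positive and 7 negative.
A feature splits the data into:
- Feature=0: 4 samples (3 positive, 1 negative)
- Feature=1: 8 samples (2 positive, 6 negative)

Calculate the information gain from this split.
0.1686 bits

Information Gain = H(Y) - H(Y|Feature)

Before split:
P(positive) = 5/12 = 0.4167
H(Y) = 0.9799 bits

After split:
Feature=0: H = 0.8113 bits (weight = 4/12)
Feature=1: H = 0.8113 bits (weight = 8/12)
H(Y|Feature) = (4/12)×0.8113 + (8/12)×0.8113 = 0.8113 bits

Information Gain = 0.9799 - 0.8113 = 0.1686 bits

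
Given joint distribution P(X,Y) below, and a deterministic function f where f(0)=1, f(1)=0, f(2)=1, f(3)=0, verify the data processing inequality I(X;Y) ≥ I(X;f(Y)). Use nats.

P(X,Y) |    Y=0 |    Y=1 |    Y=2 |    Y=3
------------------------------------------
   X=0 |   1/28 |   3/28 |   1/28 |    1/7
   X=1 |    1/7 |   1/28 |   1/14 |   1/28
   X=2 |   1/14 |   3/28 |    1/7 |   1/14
I(X;Y) = 0.1220, I(X;f(Y)) = 0.0915, inequality holds: 0.1220 ≥ 0.0915

Data Processing Inequality: For any Markov chain X → Y → Z, we have I(X;Y) ≥ I(X;Z).

Here Z = f(Y) is a deterministic function of Y, forming X → Y → Z.

Original I(X;Y) = 0.1220 nats

After applying f:
P(X,Z) where Z=f(Y):
- P(X,Z=0) = P(X,Y=1) + P(X,Y=3)
- P(X,Z=1) = P(X,Y=0) + P(X,Y=2)

I(X;Z) = I(X;f(Y)) = 0.0915 nats

Verification: 0.1220 ≥ 0.0915 ✓

Information cannot be created by processing; the function f can only lose information about X.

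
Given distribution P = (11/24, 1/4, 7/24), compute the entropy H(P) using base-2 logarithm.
1.5343 bits

Shannon entropy is H(X) = -Σ p(x) log p(x).

For P = (11/24, 1/4, 7/24):
H = -11/24 × log_2(11/24) -1/4 × log_2(1/4) -7/24 × log_2(7/24)
H = 1.5343 bits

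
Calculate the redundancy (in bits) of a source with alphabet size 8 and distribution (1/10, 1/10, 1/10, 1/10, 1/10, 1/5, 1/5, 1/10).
0.0781 bits

Redundancy measures how far a source is from maximum entropy:
R = H_max - H(X)

Maximum entropy for 8 symbols: H_max = log_2(8) = 3.0000 bits
Actual entropy: H(X) = 2.9219 bits
Redundancy: R = 3.0000 - 2.9219 = 0.0781 bits

This redundancy represents potential for compression: the source could be compressed by 0.0781 bits per symbol.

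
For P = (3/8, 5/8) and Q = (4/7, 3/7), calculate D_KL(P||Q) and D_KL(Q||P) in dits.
D_KL(P||Q) = 0.0338, D_KL(Q||P) = 0.0343

KL divergence is not symmetric: D_KL(P||Q) ≠ D_KL(Q||P) in general.

D_KL(P||Q) = 0.0338 dits
D_KL(Q||P) = 0.0343 dits

No, they are not equal!

This asymmetry is why KL divergence is not a true distance metric.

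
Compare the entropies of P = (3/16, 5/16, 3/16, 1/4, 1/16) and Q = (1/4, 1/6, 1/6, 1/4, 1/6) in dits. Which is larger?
Q

Computing entropies in dits:
H(P) = 0.6563
H(Q) = 0.6901

Distribution Q has higher entropy.

Intuition: The distribution closer to uniform (more spread out) has higher entropy.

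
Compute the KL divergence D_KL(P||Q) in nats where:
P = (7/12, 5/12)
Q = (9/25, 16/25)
0.1027 nats

KL divergence: D_KL(P||Q) = Σ p(x) log(p(x)/q(x))

Computing term by term:
  x=0: 7/12 × log_e[(7/12)/(9/25)] = 7/12 × 0.4827 = 0.2815
  x=1: 5/12 × log_e[(5/12)/(16/25)] = 5/12 × -0.4292 = -0.1788

D_KL(P||Q) = 0.1027 nats

Note: KL divergence is always non-negative and equals 0 iff P = Q.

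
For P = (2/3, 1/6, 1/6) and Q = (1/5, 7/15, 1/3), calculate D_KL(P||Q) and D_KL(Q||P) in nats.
D_KL(P||Q) = 0.5155, D_KL(Q||P) = 0.4707

KL divergence is not symmetric: D_KL(P||Q) ≠ D_KL(Q||P) in general.

D_KL(P||Q) = 0.5155 nats
D_KL(Q||P) = 0.4707 nats

No, they are not equal!

This asymmetry is why KL divergence is not a true distance metric.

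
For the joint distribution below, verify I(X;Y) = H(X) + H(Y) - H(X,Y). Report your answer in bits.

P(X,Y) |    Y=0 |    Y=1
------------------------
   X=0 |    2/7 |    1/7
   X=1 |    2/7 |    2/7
I(X;Y) = 0.0202 bits

Mutual information has multiple equivalent forms:
- I(X;Y) = H(X) - H(X|Y)
- I(X;Y) = H(Y) - H(Y|X)
- I(X;Y) = H(X) + H(Y) - H(X,Y)

Computing all quantities:
H(X) = 0.9852, H(Y) = 0.9852, H(X,Y) = 1.9502
H(X|Y) = 0.9650, H(Y|X) = 0.9650

Verification:
H(X) - H(X|Y) = 0.9852 - 0.9650 = 0.0202
H(Y) - H(Y|X) = 0.9852 - 0.9650 = 0.0202
H(X) + H(Y) - H(X,Y) = 0.9852 + 0.9852 - 1.9502 = 0.0202

All forms give I(X;Y) = 0.0202 bits. ✓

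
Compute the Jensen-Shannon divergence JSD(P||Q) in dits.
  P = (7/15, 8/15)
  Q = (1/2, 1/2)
0.0002 dits

Jensen-Shannon divergence is:
JSD(P||Q) = 0.5 × D_KL(P||M) + 0.5 × D_KL(Q||M)
where M = 0.5 × (P + Q) is the mixture distribution.

M = 0.5 × (7/15, 8/15) + 0.5 × (1/2, 1/2) = (0.483333, 0.516667)

D_KL(P||M) = 0.0002 dits
D_KL(Q||M) = 0.0002 dits

JSD(P||Q) = 0.5 × 0.0002 + 0.5 × 0.0002 = 0.0002 dits

Unlike KL divergence, JSD is symmetric and bounded: 0 ≤ JSD ≤ log(2).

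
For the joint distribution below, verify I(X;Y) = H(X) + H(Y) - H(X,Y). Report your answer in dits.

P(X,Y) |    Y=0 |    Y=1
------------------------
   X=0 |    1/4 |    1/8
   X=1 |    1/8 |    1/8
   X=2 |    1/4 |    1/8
I(X;Y) = 0.0047 dits

Mutual information has multiple equivalent forms:
- I(X;Y) = H(X) - H(X|Y)
- I(X;Y) = H(Y) - H(Y|X)
- I(X;Y) = H(X) + H(Y) - H(X,Y)

Computing all quantities:
H(X) = 0.4700, H(Y) = 0.2873, H(X,Y) = 0.7526
H(X|Y) = 0.4653, H(Y|X) = 0.2826

Verification:
H(X) - H(X|Y) = 0.4700 - 0.4653 = 0.0047
H(Y) - H(Y|X) = 0.2873 - 0.2826 = 0.0047
H(X) + H(Y) - H(X,Y) = 0.4700 + 0.2873 - 0.7526 = 0.0047

All forms give I(X;Y) = 0.0047 dits. ✓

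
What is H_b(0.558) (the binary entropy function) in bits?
0.9903 bits

The binary entropy function is:
H(p) = -p log(p) - (1-p) log(1-p)

H(0.558) = -0.558 × log_2(0.558) - 0.442 × log_2(0.442)
H(0.558) = 0.9903 bits

Note: Binary entropy is maximized at p=0.5 (H=1 bit) and minimized at p=0 or p=1 (H=0).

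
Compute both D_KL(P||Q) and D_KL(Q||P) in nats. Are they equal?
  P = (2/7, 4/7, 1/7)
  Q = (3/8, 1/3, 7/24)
D_KL(P||Q) = 0.1283, D_KL(Q||P) = 0.1305

KL divergence is not symmetric: D_KL(P||Q) ≠ D_KL(Q||P) in general.

D_KL(P||Q) = 0.1283 nats
D_KL(Q||P) = 0.1305 nats

No, they are not equal!

This asymmetry is why KL divergence is not a true distance metric.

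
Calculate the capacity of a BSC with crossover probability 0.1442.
0.4049 bits

For a binary symmetric channel (BSC) with error probability p:
Capacity C = 1 - H(p) bits per symbol

where H(p) = -p log₂(p) - (1-p) log₂(1-p) is the binary entropy function.

H(0.1442) = 0.5951 bits
C = 1 - 0.5951 = 0.4049 bits per symbol

This means we can reliably transmit up to 0.4049 bits of information per channel use.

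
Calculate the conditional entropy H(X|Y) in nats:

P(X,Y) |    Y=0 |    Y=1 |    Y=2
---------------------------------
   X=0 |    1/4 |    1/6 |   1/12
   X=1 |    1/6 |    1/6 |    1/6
0.6706 nats

Using the chain rule: H(X|Y) = H(X,Y) - H(Y)

First, compute H(X,Y) = 1.7482 nats

Marginal P(Y) = (5/12, 1/3, 1/4)
H(Y) = 1.0776 nats

H(X|Y) = H(X,Y) - H(Y) = 1.7482 - 1.0776 = 0.6706 nats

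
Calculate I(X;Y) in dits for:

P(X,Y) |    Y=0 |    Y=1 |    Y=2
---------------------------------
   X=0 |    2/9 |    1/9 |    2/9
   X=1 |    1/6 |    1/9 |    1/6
0.0008 dits

Mutual information: I(X;Y) = H(X) + H(Y) - H(X,Y)

Marginals:
P(X) = (5/9, 4/9), H(X) = 0.2983 dits
P(Y) = (7/18, 2/9, 7/18), H(Y) = 0.4642 dits

Joint entropy: H(X,Y) = 0.7618 dits

I(X;Y) = 0.2983 + 0.4642 - 0.7618 = 0.0008 dits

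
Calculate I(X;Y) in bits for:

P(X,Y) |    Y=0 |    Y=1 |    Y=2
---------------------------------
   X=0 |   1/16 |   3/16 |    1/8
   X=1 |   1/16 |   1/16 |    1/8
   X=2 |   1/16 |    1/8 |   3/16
0.0359 bits

Mutual information: I(X;Y) = H(X) + H(Y) - H(X,Y)

Marginals:
P(X) = (3/8, 1/4, 3/8), H(X) = 1.5613 bits
P(Y) = (3/16, 3/8, 7/16), H(Y) = 1.5052 bits

Joint entropy: H(X,Y) = 3.0306 bits

I(X;Y) = 1.5613 + 1.5052 - 3.0306 = 0.0359 bits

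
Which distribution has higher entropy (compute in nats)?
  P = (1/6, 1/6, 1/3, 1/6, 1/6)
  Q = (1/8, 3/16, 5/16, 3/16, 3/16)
Q

Computing entropies in nats:
H(P) = 1.5607
H(Q) = 1.5650

Distribution Q has higher entropy.

Intuition: The distribution closer to uniform (more spread out) has higher entropy.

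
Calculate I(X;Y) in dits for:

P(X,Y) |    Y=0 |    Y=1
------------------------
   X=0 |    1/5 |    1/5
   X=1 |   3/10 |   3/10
0.0000 dits

Mutual information: I(X;Y) = H(X) + H(Y) - H(X,Y)

Marginals:
P(X) = (2/5, 3/5), H(X) = 0.2923 dits
P(Y) = (1/2, 1/2), H(Y) = 0.3010 dits

Joint entropy: H(X,Y) = 0.5933 dits

I(X;Y) = 0.2923 + 0.3010 - 0.5933 = 0.0000 dits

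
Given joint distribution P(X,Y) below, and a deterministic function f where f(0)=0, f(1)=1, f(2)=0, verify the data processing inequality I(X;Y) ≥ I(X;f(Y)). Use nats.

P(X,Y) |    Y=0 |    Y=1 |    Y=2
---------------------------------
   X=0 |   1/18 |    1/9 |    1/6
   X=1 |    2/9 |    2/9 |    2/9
I(X;Y) = 0.0198, I(X;f(Y)) = 0.0000, inequality holds: 0.0198 ≥ 0.0000

Data Processing Inequality: For any Markov chain X → Y → Z, we have I(X;Y) ≥ I(X;Z).

Here Z = f(Y) is a deterministic function of Y, forming X → Y → Z.

Original I(X;Y) = 0.0198 nats

After applying f:
P(X,Z) where Z=f(Y):
- P(X,Z=0) = P(X,Y=0) + P(X,Y=2)
- P(X,Z=1) = P(X,Y=1)

I(X;Z) = I(X;f(Y)) = 0.0000 nats

Verification: 0.0198 ≥ 0.0000 ✓

Information cannot be created by processing; the function f can only lose information about X.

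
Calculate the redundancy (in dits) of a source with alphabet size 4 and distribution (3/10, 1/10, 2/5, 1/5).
0.0462 dits

Redundancy measures how far a source is from maximum entropy:
R = H_max - H(X)

Maximum entropy for 4 symbols: H_max = log_10(4) = 0.6021 dits
Actual entropy: H(X) = 0.5558 dits
Redundancy: R = 0.6021 - 0.5558 = 0.0462 dits

This redundancy represents potential for compression: the source could be compressed by 0.0462 dits per symbol.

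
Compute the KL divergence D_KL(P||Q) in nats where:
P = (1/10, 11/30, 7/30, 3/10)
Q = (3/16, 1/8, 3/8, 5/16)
0.2088 nats

KL divergence: D_KL(P||Q) = Σ p(x) log(p(x)/q(x))

Computing term by term:
  x=0: 1/10 × log_e[(1/10)/(3/16)] = 1/10 × -0.6286 = -0.0629
  x=1: 11/30 × log_e[(11/30)/(1/8)] = 11/30 × 1.0761 = 0.3946
  x=2: 7/30 × log_e[(7/30)/(3/8)] = 7/30 × -0.4745 = -0.1107
  x=3: 3/10 × log_e[(3/10)/(5/16)] = 3/10 × -0.0408 = -0.0122

D_KL(P||Q) = 0.2088 nats

Note: KL divergence is always non-negative and equals 0 iff P = Q.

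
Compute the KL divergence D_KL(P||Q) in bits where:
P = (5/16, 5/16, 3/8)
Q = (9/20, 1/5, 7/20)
0.0741 bits

KL divergence: D_KL(P||Q) = Σ p(x) log(p(x)/q(x))

Computing term by term:
  x=0: 5/16 × log_2[(5/16)/(9/20)] = 5/16 × -0.5261 = -0.1644
  x=1: 5/16 × log_2[(5/16)/(1/5)] = 5/16 × 0.6439 = 0.2012
  x=2: 3/8 × log_2[(3/8)/(7/20)] = 3/8 × 0.0995 = 0.0373

D_KL(P||Q) = 0.0741 bits

Note: KL divergence is always non-negative and equals 0 iff P = Q.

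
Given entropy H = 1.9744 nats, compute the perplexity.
7.2023

Perplexity is e^H (or exp(H) for natural log).

H = 1.9744 nats
Perplexity = e^1.9744 = 7.2023

Interpretation: The model's uncertainty is equivalent to choosing uniformly among 7.2 options.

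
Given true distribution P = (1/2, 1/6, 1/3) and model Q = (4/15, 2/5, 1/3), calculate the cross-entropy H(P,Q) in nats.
1.1798 nats

Cross-entropy: H(P,Q) = -Σ p(x) log q(x)

Alternatively: H(P,Q) = H(P) + D_KL(P||Q)
H(P) = 1.0114 nats
D_KL(P||Q) = 0.1684 nats

H(P,Q) = 1.0114 + 0.1684 = 1.1798 nats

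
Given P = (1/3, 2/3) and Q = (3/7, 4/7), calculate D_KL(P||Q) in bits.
0.0274 bits

KL divergence: D_KL(P||Q) = Σ p(x) log(p(x)/q(x))

Computing term by term:
  x=0: 1/3 × log_2[(1/3)/(3/7)] = 1/3 × -0.3626 = -0.1209
  x=1: 2/3 × log_2[(2/3)/(4/7)] = 2/3 × 0.2224 = 0.1483

D_KL(P||Q) = 0.0274 bits

Note: KL divergence is always non-negative and equals 0 iff P = Q.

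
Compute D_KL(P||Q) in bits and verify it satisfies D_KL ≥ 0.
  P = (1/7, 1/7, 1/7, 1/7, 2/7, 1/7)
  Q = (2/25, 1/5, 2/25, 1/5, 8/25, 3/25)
0.0895 bits

KL divergence satisfies the Gibbs inequality: D_KL(P||Q) ≥ 0 for all distributions P, Q.

D_KL(P||Q) = Σ p(x) log(p(x)/q(x))
Term by term:
  x=0: 1/7 × log_2[(1/7)/(2/25)] = 0.1195
  x=1: 1/7 × log_2[(1/7)/(1/5)] = -0.0693
  x=2: 1/7 × log_2[(1/7)/(2/25)] = 0.1195
  x=3: 1/7 × log_2[(1/7)/(1/5)] = -0.0693
  x=4: 2/7 × log_2[(2/7)/(8/25)] = -0.0467
  x=5: 1/7 × log_2[(1/7)/(3/25)] = 0.0359
D_KL(P||Q) = 0.0895 bits

D_KL(P||Q) = 0.0895 ≥ 0 ✓

This non-negativity is a fundamental property: relative entropy cannot be negative because it measures how different Q is from P.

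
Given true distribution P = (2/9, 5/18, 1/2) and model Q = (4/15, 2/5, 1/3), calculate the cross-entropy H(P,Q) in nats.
1.0976 nats

Cross-entropy: H(P,Q) = -Σ p(x) log q(x)

Alternatively: H(P,Q) = H(P) + D_KL(P||Q)
H(P) = 1.0366 nats
D_KL(P||Q) = 0.0609 nats

H(P,Q) = 1.0366 + 0.0609 = 1.0976 nats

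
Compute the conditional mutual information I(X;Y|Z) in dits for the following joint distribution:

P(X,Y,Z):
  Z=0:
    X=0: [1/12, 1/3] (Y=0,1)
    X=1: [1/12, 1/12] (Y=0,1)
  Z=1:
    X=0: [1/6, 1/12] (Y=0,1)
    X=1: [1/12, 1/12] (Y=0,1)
0.0133 dits

Conditional mutual information: I(X;Y|Z) = H(X|Z) + H(Y|Z) - H(X,Y|Z)

H(Z) = 0.2950
H(X,Z) = 0.5683 → H(X|Z) = 0.2734
H(Y,Z) = 0.5683 → H(Y|Z) = 0.2734
H(X,Y,Z) = 0.8283 → H(X,Y|Z) = 0.5334

I(X;Y|Z) = 0.2734 + 0.2734 - 0.5334 = 0.0133 dits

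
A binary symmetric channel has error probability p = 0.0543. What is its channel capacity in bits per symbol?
0.6956 bits

For a binary symmetric channel (BSC) with error probability p:
Capacity C = 1 - H(p) bits per symbol

where H(p) = -p log₂(p) - (1-p) log₂(1-p) is the binary entropy function.

H(0.0543) = 0.3044 bits
C = 1 - 0.3044 = 0.6956 bits per symbol

This means we can reliably transmit up to 0.6956 bits of information per channel use.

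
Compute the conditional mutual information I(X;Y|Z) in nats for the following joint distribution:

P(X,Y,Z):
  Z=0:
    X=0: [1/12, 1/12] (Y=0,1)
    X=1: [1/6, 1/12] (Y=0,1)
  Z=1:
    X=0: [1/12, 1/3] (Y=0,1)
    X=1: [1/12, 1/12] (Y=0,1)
0.0307 nats

Conditional mutual information: I(X;Y|Z) = H(X|Z) + H(Y|Z) - H(X,Y|Z)

H(Z) = 0.6792
H(X,Z) = 1.3086 → H(X|Z) = 0.6294
H(Y,Z) = 1.3086 → H(Y|Z) = 0.6294
H(X,Y,Z) = 1.9073 → H(X,Y|Z) = 1.2281

I(X;Y|Z) = 0.6294 + 0.6294 - 1.2281 = 0.0307 nats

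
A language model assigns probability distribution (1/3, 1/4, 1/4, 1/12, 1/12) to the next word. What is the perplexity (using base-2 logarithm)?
4.3645

Perplexity is 2^H (or exp(H) for natural log).

First, H = -Σ p log p = 2.1258 bits
Perplexity = 2^2.1258 = 4.3645

Interpretation: The model's uncertainty is equivalent to choosing uniformly among 4.4 options.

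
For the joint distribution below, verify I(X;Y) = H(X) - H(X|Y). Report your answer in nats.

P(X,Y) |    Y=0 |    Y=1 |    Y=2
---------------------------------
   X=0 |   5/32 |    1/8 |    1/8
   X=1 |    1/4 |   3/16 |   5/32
I(X;Y) = 0.0013 nats

Mutual information has multiple equivalent forms:
- I(X;Y) = H(X) - H(X|Y)
- I(X;Y) = H(Y) - H(Y|X)
- I(X;Y) = H(X) + H(Y) - H(X,Y)

Computing all quantities:
H(X) = 0.6755, H(Y) = 1.0862, H(X,Y) = 1.7604
H(X|Y) = 0.6742, H(Y|X) = 1.0849

Verification:
H(X) - H(X|Y) = 0.6755 - 0.6742 = 0.0013
H(Y) - H(Y|X) = 1.0862 - 1.0849 = 0.0013
H(X) + H(Y) - H(X,Y) = 0.6755 + 1.0862 - 1.7604 = 0.0013

All forms give I(X;Y) = 0.0013 nats. ✓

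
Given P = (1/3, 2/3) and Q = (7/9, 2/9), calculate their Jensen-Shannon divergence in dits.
0.0451 dits

Jensen-Shannon divergence is:
JSD(P||Q) = 0.5 × D_KL(P||M) + 0.5 × D_KL(Q||M)
where M = 0.5 × (P + Q) is the mixture distribution.

M = 0.5 × (1/3, 2/3) + 0.5 × (7/9, 2/9) = (5/9, 4/9)

D_KL(P||M) = 0.0434 dits
D_KL(Q||M) = 0.0468 dits

JSD(P||Q) = 0.5 × 0.0434 + 0.5 × 0.0468 = 0.0451 dits

Unlike KL divergence, JSD is symmetric and bounded: 0 ≤ JSD ≤ log(2).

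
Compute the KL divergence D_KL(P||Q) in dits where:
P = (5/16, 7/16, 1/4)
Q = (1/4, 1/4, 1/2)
0.0614 dits

KL divergence: D_KL(P||Q) = Σ p(x) log(p(x)/q(x))

Computing term by term:
  x=0: 5/16 × log_10[(5/16)/(1/4)] = 5/16 × 0.0969 = 0.0303
  x=1: 7/16 × log_10[(7/16)/(1/4)] = 7/16 × 0.2430 = 0.1063
  x=2: 1/4 × log_10[(1/4)/(1/2)] = 1/4 × -0.3010 = -0.0753

D_KL(P||Q) = 0.0614 dits

Note: KL divergence is always non-negative and equals 0 iff P = Q.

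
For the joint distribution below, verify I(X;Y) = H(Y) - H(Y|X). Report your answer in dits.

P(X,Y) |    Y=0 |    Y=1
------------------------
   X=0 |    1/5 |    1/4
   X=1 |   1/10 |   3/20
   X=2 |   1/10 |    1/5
I(X;Y) = 0.0020 dits

Mutual information has multiple equivalent forms:
- I(X;Y) = H(X) - H(X|Y)
- I(X;Y) = H(Y) - H(Y|X)
- I(X;Y) = H(X) + H(Y) - H(X,Y)

Computing all quantities:
H(X) = 0.4634, H(Y) = 0.2923, H(X,Y) = 0.7537
H(X|Y) = 0.4614, H(Y|X) = 0.2903

Verification:
H(X) - H(X|Y) = 0.4634 - 0.4614 = 0.0020
H(Y) - H(Y|X) = 0.2923 - 0.2903 = 0.0020
H(X) + H(Y) - H(X,Y) = 0.4634 + 0.2923 - 0.7537 = 0.0020

All forms give I(X;Y) = 0.0020 dits. ✓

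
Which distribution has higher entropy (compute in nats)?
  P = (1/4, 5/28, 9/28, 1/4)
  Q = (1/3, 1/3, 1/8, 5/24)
P

Computing entropies in nats:
H(P) = 1.3656
H(Q) = 1.3191

Distribution P has higher entropy.

Intuition: The distribution closer to uniform (more spread out) has higher entropy.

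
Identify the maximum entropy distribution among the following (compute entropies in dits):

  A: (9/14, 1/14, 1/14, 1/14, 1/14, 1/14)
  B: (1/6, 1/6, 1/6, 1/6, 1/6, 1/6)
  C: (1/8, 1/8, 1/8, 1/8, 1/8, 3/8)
B

For a discrete distribution over n outcomes, entropy is maximized by the uniform distribution.

Computing entropies:
H(A) = 0.5327 dits
H(B) = 0.7782 dits
H(C) = 0.7242 dits

The uniform distribution (where all probabilities equal 1/6) achieves the maximum entropy of log_10(6) = 0.7782 dits.

Distribution B has the highest entropy.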